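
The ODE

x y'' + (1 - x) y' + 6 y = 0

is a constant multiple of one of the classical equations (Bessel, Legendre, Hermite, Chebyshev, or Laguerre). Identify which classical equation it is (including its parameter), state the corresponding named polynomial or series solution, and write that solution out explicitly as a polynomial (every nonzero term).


The equation is already in a standard form:  x y'' + (1 - x) y' + 6 y = 0.
This matches the Laguerre equation x y'' + (1 - x) y' + n y = 0 with n = 6; the polynomial solution is L_6(x).
With y = sum_k a_k x^k, matching x^k gives (k+1)k a_{k+1} + (k+1) a_{k+1} - k a_k + n a_k = 0, i.e. (k+1)^2 a_{k+1} = (k - n) a_k = (k - 6) a_k. The right side vanishes at k = 6, so the series terminates at degree 6.
Standard normalization L_n(0) = 1 gives a_0 = 1. Work upward with a_{k+1} = (k - 6) a_k / (k+1)^2:
  a_1 = (0 - 6)(1) / 1^2 = -6/1 = -6
  a_2 = (1 - 6)(-6) / 2^2 = 30/4 = 15/2
  a_3 = (2 - 6)(15/2) / 3^2 = -30/9 = -10/3
  a_4 = (3 - 6)(-10/3) / 4^2 = 10/16 = 5/8
  a_5 = (4 - 6)(5/8) / 5^2 = (-5/4)/25 = -1/20
  a_6 = (5 - 6)(-1/20) / 6^2 = (1/20)/36 = 1/720
Hence L_6(x) = x^6/720 - x^5/20 + 5 x^4/8 - 10 x^3/3 + 15 x^2/2 - 6 x + 1.

L_6(x); series = x^6/720 - x^5/20 + 5 x^4/8 - 10 x^3/3 + 15 x^2/2 - 6 x + 1


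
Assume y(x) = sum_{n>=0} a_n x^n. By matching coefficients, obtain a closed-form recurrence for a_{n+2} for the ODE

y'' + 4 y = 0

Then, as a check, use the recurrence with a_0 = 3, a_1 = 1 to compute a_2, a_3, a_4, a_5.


Substitute y = sum_n a_n x^n into y'' + (const) y = 0.
y''(x) = sum_{n>=0} (n+2)(n+1) a_{n+2} x^n.
The ODE becomes sum_n [(n+2)(n+1) a_{n+2} + 4 a_n] x^n = 0.
Setting each coefficient to zero gives the recurrence:
  (n+2)(n+1) a_{n+2} + 4 a_n = 0,
  a_{n+2} = -4 / ((n+1)(n+2)) a_n.

Check with a_0 = 3, a_1 = 1 (apply the recurrence for n = 0, 1, 2, 3): a_0 = 3, a_1 = 1, a_2 = -6, a_3 = -2/3, a_4 = 2, a_5 = 2/15.

a_{n+2} = -4/((n+1)(n+2)) * a_n; check: a_0 = 3, a_1 = 1, a_2 = -6, a_3 = -2/3, a_4 = 2, a_5 = 2/15


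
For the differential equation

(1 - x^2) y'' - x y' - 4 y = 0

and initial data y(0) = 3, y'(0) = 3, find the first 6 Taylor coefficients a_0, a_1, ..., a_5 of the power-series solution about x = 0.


Ansatz: y(x) = sum_{n>=0} a_n x^n, so y'(x) = sum_{n>=1} n a_n x^(n-1) and y''(x) = sum_{n>=2} n(n-1) a_n x^(n-2).
Substitute into P(x) y'' + Q(x) y' + R(x) y = 0 with P(x) = 1 - x^2, Q(x) = -x, R(x) = -4, and match powers of x.
Initial conditions: a_0 = 3, a_1 = 3.
Setting the coefficient of each power of x to zero and solving order by order (substituting the coefficients already found):
  x^0: 2 a_2 - 4 a_0 = 0  ->  2 a_2 = 4 a_0 = 12  ->  a_2 = 6
  x^1: 6 a_3 - 5 a_1 = 0  ->  6 a_3 = 5 a_1 = 15  ->  a_3 = 5/2
  x^2: 12 a_4 - 8 a_2 = 0  ->  12 a_4 = 8 a_2 = 48  ->  a_4 = 4
  x^3: 20 a_5 - 13 a_3 = 0  ->  20 a_5 = 13 a_3 = 65/2  ->  a_5 = 13/8
Truncated series: y(x) = 3 + 3 x + 6 x^2 + (5/2) x^3 + 4 x^4 + (13/8) x^5 + O(x^6).

a_0 = 3; a_1 = 3; a_2 = 6; a_3 = 5/2; a_4 = 4; a_5 = 13/8


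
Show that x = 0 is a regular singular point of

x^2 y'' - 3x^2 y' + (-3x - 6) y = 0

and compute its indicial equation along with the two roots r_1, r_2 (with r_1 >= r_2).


Divide by x^2 to reach normal form y'' + P_1(x) y' + P_2(x) y = 0 with P_1(x) = -3 and P_2(x) = -3/x - 6/x^2.
x = 0 is a singular point because the y-coefficient -3/x - 6/x^2 has a pole at x = 0.
It is a regular singular point because x P_1(x) = p(x) = -3x and x^2 P_2(x) = q(x) = -3x - 6 are polynomials, hence analytic at x = 0.
p(0) = 0,  q(0) = -6.
Indicial equation: r(r-1) + p(0) r + q(0) = 0, i.e. r^2 + (p(0) - 1) r + q(0) = 0, i.e. r^2 - 1 r - 6 = 0.
Discriminant: (-1)^2 - 4(-6) = 25, so r = (1 ± 5)/2.
Solving: r_1 = 3, r_2 = -2.

indicial: r^2 - 1 r - 6 = 0; roots r_1 = 3, r_2 = -2


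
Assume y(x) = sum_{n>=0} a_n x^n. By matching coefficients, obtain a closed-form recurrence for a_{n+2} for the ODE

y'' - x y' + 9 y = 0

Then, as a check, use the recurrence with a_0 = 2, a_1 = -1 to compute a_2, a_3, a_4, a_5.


Substitute y = sum_n a_n x^n.
y''(x) has coefficient (n+2)(n+1) a_{n+2} at x^n;
-x y'(x) has coefficient -n a_n at x^n (shift);
9 y(x) has coefficient 9 a_n at x^n.
Matching x^n: (n+2)(n+1) a_{n+2} + (-n + 9) a_n = 0.
Thus a_{n+2} = (n - 9) / ((n+1)(n+2)) * a_n.

Check with a_0 = 2, a_1 = -1 (apply the recurrence for n = 0, 1, 2, 3): a_0 = 2, a_1 = -1, a_2 = -9, a_3 = 4/3, a_4 = 21/4, a_5 = -2/5.

a_(n+2) = (n - 9) / ((n+1)(n+2)) * a_n; check: a_0 = 2, a_1 = -1, a_2 = -9, a_3 = 4/3, a_4 = 21/4, a_5 = -2/5


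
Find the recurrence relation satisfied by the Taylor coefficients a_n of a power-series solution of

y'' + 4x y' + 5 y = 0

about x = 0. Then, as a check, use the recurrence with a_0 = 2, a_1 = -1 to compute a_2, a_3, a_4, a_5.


Substitute y = sum_n a_n x^n.
y''(x) has coefficient (n+2)(n+1) a_{n+2} at x^n;
4 x y'(x) has coefficient 4 n a_n at x^n (shift);
5 y(x) has coefficient 5 a_n at x^n.
Matching x^n: (n+2)(n+1) a_{n+2} + (4n + 5) a_n = 0.
Thus a_{n+2} = (-4n - 5) / ((n+1)(n+2)) * a_n.

Check with a_0 = 2, a_1 = -1 (apply the recurrence for n = 0, 1, 2, 3): a_0 = 2, a_1 = -1, a_2 = -5, a_3 = 3/2, a_4 = 65/12, a_5 = -51/40.

a_(n+2) = (-4n - 5) / ((n+1)(n+2)) * a_n; check: a_0 = 2, a_1 = -1, a_2 = -5, a_3 = 3/2, a_4 = 65/12, a_5 = -51/40


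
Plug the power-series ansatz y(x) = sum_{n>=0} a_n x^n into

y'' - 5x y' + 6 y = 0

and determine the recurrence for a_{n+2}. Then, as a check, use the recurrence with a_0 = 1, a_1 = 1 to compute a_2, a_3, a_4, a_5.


Substitute y = sum_n a_n x^n.
y''(x) has coefficient (n+2)(n+1) a_{n+2} at x^n;
-5 x y'(x) has coefficient -5 n a_n at x^n (shift);
6 y(x) has coefficient 6 a_n at x^n.
Matching x^n: (n+2)(n+1) a_{n+2} + (-5n + 6) a_n = 0.
Thus a_{n+2} = (5n - 6) / ((n+1)(n+2)) * a_n.

Check with a_0 = 1, a_1 = 1 (apply the recurrence for n = 0, 1, 2, 3): a_0 = 1, a_1 = 1, a_2 = -3, a_3 = -1/6, a_4 = -1, a_5 = -3/40.

a_(n+2) = (5n - 6) / ((n+1)(n+2)) * a_n; check: a_0 = 1, a_1 = 1, a_2 = -3, a_3 = -1/6, a_4 = -1, a_5 = -3/40


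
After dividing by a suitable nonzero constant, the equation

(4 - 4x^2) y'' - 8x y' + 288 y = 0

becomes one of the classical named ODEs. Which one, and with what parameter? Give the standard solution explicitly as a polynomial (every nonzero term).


All three coefficients share the factor 4; dividing through by 4 gives  (1 - x^2) y'' - 2x y' + 72 y = 0.
This matches the Legendre equation (1 - x^2) y'' - 2x y' + n(n+1) y = 0 (note the -2x y' term) with n(n+1) = 72, so n = 8; the polynomial solution is P_8(x).
With y = sum_k a_k x^k, matching x^k gives (k+2)(k+1) a_{k+2} = [k(k+1) - n(n+1)] a_k = (k - 8)(k + 9) a_k. The right side vanishes at k = 8, so the series with the parity of 8 terminates at degree 8.
Standard normalization (P_n(1) = 1): leading coefficient (2n)!/(2^n (n!)^2) = 20922789888000/(256*1625702400) = 6435/128, so a_8 = 6435/128. Work downward with a_k = (k+1)(k+2) a_{k+2} / ((k - 8)(k + 9)):
  a_6 = (7)(8)(6435/128) / ((6 - 8)(6 + 9)) = (45045/16)/(-30) = -3003/32
  a_4 = (5)(6)(-3003/32) / ((4 - 8)(4 + 9)) = (-45045/16)/(-52) = 3465/64
  a_2 = (3)(4)(3465/64) / ((2 - 8)(2 + 9)) = (10395/16)/(-66) = -315/32
  a_0 = (1)(2)(-315/32) / ((0 - 8)(0 + 9)) = (-315/16)/(-72) = 35/128
Hence P_8(x) = 6435 x^8/128 - 3003 x^6/32 + 3465 x^4/64 - 315 x^2/32 + 35/128.

P_8(x); series = 6435 x^8/128 - 3003 x^6/32 + 3465 x^4/64 - 315 x^2/32 + 35/128


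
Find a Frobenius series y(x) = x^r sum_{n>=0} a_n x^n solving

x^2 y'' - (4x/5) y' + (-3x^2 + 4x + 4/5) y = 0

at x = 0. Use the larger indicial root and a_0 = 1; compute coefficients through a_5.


Write in Frobenius form y'' + (p(x)/x) y' + (q(x)/x^2) y = 0:
  p(x) = -4/5,  q(x) = -3x^2 + 4x + 4/5.
Indicial equation: r(r-1) + (-4/5) r + (4/5) = 0 -> roots r_1 = 1, r_2 = 4/5.
Take r = r_1 = 1. Let y(x) = x^r sum_{n>=0} a_n x^n with a_0 = 1.
Substitute y = x^r sum a_n x^n and match x^{r+n}. The recurrence is
  D(n) a_n + 4 a_{n-1} - 3 a_{n-2} = 0,  where D(n) = (r+n)(r+n-1) + (-4/5)(r+n) + (4/5).
  a_n = [-4 a_{n-1} + 3 a_{n-2}] / D(n).
Since the indicial polynomial factors as (r - r_1)(r - r_2), D(n) = (r_1 + n - r_1)(r_1 + n - r_2) = n(n + 1/5).
Evaluating step by step (a_0 = 1):
  n = 1: D(1) = 1(1 + 1/5) = 6/5; numerator = -4(1) = -4; a_1 = (-4)/(6/5) = -10/3
  n = 2: D(2) = 2(2 + 1/5) = 22/5; numerator = -4(-10/3) + 3(1) = 49/3; a_2 = (49/3)/(22/5) = 245/66
  n = 3: D(3) = 3(3 + 1/5) = 48/5; numerator = -4(245/66) + 3(-10/3) = -820/33; a_3 = (-820/33)/(48/5) = -1025/396
  n = 4: D(4) = 4(4 + 1/5) = 84/5; numerator = -4(-1025/396) + 3(245/66) = 4255/198; a_4 = (4255/198)/(84/5) = 21275/16632
  n = 5: D(5) = 5(5 + 1/5) = 26; numerator = -4(21275/16632) + 3(-1025/396) = -107125/8316; a_5 = (-107125/8316)/(26) = -107125/216216

r = 1; a_0 = 1; a_1 = -10/3; a_2 = 245/66; a_3 = -1025/396; a_4 = 21275/16632; a_5 = -107125/216216


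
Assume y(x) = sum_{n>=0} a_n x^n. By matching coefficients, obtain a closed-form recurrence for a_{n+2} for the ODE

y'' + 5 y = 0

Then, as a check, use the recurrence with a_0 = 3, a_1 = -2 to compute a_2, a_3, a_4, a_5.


Substitute y = sum_n a_n x^n into y'' + (const) y = 0.
y''(x) = sum_{n>=0} (n+2)(n+1) a_{n+2} x^n.
The ODE becomes sum_n [(n+2)(n+1) a_{n+2} + 5 a_n] x^n = 0.
Setting each coefficient to zero gives the recurrence:
  (n+2)(n+1) a_{n+2} + 5 a_n = 0,
  a_{n+2} = -5 / ((n+1)(n+2)) a_n.

Check with a_0 = 3, a_1 = -2 (apply the recurrence for n = 0, 1, 2, 3): a_0 = 3, a_1 = -2, a_2 = -15/2, a_3 = 5/3, a_4 = 25/8, a_5 = -5/12.

a_{n+2} = -5/((n+1)(n+2)) * a_n; check: a_0 = 3, a_1 = -2, a_2 = -15/2, a_3 = 5/3, a_4 = 25/8, a_5 = -5/12


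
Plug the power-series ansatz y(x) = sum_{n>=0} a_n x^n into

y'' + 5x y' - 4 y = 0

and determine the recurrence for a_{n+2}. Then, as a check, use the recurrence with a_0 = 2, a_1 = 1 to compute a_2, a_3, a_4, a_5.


Substitute y = sum_n a_n x^n.
y''(x) has coefficient (n+2)(n+1) a_{n+2} at x^n;
5 x y'(x) has coefficient 5 n a_n at x^n (shift);
-4 y(x) has coefficient -4 a_n at x^n.
Matching x^n: (n+2)(n+1) a_{n+2} + (5n - 4) a_n = 0.
Thus a_{n+2} = (-5n + 4) / ((n+1)(n+2)) * a_n.

Check with a_0 = 2, a_1 = 1 (apply the recurrence for n = 0, 1, 2, 3): a_0 = 2, a_1 = 1, a_2 = 4, a_3 = -1/6, a_4 = -2, a_5 = 11/120.

a_(n+2) = (-5n + 4) / ((n+1)(n+2)) * a_n; check: a_0 = 2, a_1 = 1, a_2 = 4, a_3 = -1/6, a_4 = -2, a_5 = 11/120


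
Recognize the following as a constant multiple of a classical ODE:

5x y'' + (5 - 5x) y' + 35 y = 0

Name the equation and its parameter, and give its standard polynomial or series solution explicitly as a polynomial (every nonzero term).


All three coefficients share the factor 5; dividing through by 5 gives  x y'' + (1 - x) y' + 7 y = 0.
This matches the Laguerre equation x y'' + (1 - x) y' + n y = 0 with n = 7; the polynomial solution is L_7(x).
With y = sum_k a_k x^k, matching x^k gives (k+1)k a_{k+1} + (k+1) a_{k+1} - k a_k + n a_k = 0, i.e. (k+1)^2 a_{k+1} = (k - n) a_k = (k - 7) a_k. The right side vanishes at k = 7, so the series terminates at degree 7.
Standard normalization L_n(0) = 1 gives a_0 = 1. Work upward with a_{k+1} = (k - 7) a_k / (k+1)^2:
  a_1 = (0 - 7)(1) / 1^2 = -7/1 = -7
  a_2 = (1 - 7)(-7) / 2^2 = 42/4 = 21/2
  a_3 = (2 - 7)(21/2) / 3^2 = (-105/2)/9 = -35/6
  a_4 = (3 - 7)(-35/6) / 4^2 = (70/3)/16 = 35/24
  a_5 = (4 - 7)(35/24) / 5^2 = (-35/8)/25 = -7/40
  a_6 = (5 - 7)(-7/40) / 6^2 = (7/20)/36 = 7/720
  a_7 = (6 - 7)(7/720) / 7^2 = (-7/720)/49 = -1/5040
Hence L_7(x) = -x^7/5040 + 7 x^6/720 - 7 x^5/40 + 35 x^4/24 - 35 x^3/6 + 21 x^2/2 - 7 x + 1.

L_7(x); series = -x^7/5040 + 7 x^6/720 - 7 x^5/40 + 35 x^4/24 - 35 x^3/6 + 21 x^2/2 - 7 x + 1


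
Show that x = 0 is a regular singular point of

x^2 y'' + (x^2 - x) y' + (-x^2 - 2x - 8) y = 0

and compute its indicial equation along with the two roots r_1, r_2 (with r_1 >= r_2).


Divide by x^2 to reach normal form y'' + P_1(x) y' + P_2(x) y = 0 with P_1(x) = 1 - 1/x and P_2(x) = -1 - 2/x - 8/x^2.
x = 0 is a singular point because the y'-coefficient 1 - 1/x has a pole at x = 0 and the y-coefficient -1 - 2/x - 8/x^2 has a pole at x = 0.
It is a regular singular point because x P_1(x) = p(x) = x - 1 and x^2 P_2(x) = q(x) = -x^2 - 2x - 8 are polynomials, hence analytic at x = 0.
p(0) = -1,  q(0) = -8.
Indicial equation: r(r-1) + p(0) r + q(0) = 0, i.e. r^2 + (p(0) - 1) r + q(0) = 0, i.e. r^2 - 2 r - 8 = 0.
Discriminant: (-2)^2 - 4(-8) = 36, so r = (2 ± 6)/2.
Solving: r_1 = 4, r_2 = -2.

indicial: r^2 - 2 r - 8 = 0; roots r_1 = 4, r_2 = -2


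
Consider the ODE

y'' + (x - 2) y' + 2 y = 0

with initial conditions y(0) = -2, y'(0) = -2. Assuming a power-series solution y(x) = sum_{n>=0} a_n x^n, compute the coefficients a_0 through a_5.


Ansatz: y(x) = sum_{n>=0} a_n x^n, so y'(x) = sum_{n>=1} n a_n x^(n-1) and y''(x) = sum_{n>=2} n(n-1) a_n x^(n-2).
Substitute into P(x) y'' + Q(x) y' + R(x) y = 0 with P(x) = 1, Q(x) = x - 2, R(x) = 2, and match powers of x.
Initial conditions: a_0 = -2, a_1 = -2.
Setting the coefficient of each power of x to zero and solving order by order (substituting the coefficients already found):
  x^0: 2 a_2 - 2 a_1 + 2 a_0 = 0  ->  2 a_2 = 2 a_1 - 2 a_0 = 0  ->  a_2 = 0
  x^1: 6 a_3 - 4 a_2 + 3 a_1 = 0  ->  6 a_3 = 4 a_2 - 3 a_1 = 6  ->  a_3 = 1
  x^2: 12 a_4 - 6 a_3 + 4 a_2 = 0  ->  12 a_4 = 6 a_3 - 4 a_2 = 6  ->  a_4 = 1/2
  x^3: 20 a_5 - 8 a_4 + 5 a_3 = 0  ->  20 a_5 = 8 a_4 - 5 a_3 = -1  ->  a_5 = -1/20
Truncated series: y(x) = -2 - 2 x + x^3 + (1/2) x^4 - (1/20) x^5 + O(x^6).

a_0 = -2; a_1 = -2; a_2 = 0; a_3 = 1; a_4 = 1/2; a_5 = -1/20


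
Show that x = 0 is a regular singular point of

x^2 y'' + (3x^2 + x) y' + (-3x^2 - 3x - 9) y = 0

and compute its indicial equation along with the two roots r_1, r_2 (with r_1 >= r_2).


Divide by x^2 to reach normal form y'' + P_1(x) y' + P_2(x) y = 0 with P_1(x) = 3 + 1/x and P_2(x) = -3 - 3/x - 9/x^2.
x = 0 is a singular point because the y'-coefficient 3 + 1/x has a pole at x = 0 and the y-coefficient -3 - 3/x - 9/x^2 has a pole at x = 0.
It is a regular singular point because x P_1(x) = p(x) = 3x + 1 and x^2 P_2(x) = q(x) = -3x^2 - 3x - 9 are polynomials, hence analytic at x = 0.
p(0) = 1,  q(0) = -9.
Indicial equation: r(r-1) + p(0) r + q(0) = 0, i.e. r^2 + (p(0) - 1) r + q(0) = 0, i.e. r^2 - 9 = 0.
Discriminant: (0)^2 - 4(-9) = 36, so r = (0 ± 6)/2.
Solving: r_1 = 3, r_2 = -3.

indicial: r^2 - 9 = 0; roots r_1 = 3, r_2 = -3


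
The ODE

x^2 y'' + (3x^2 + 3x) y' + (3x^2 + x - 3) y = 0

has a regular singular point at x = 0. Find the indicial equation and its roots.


Divide by x^2 to reach normal form y'' + P_1(x) y' + P_2(x) y = 0 with P_1(x) = 3 + 3/x and P_2(x) = 3 + 1/x - 3/x^2.
x = 0 is a singular point because the y'-coefficient 3 + 3/x has a pole at x = 0 and the y-coefficient 3 + 1/x - 3/x^2 has a pole at x = 0.
It is a regular singular point because x P_1(x) = p(x) = 3x + 3 and x^2 P_2(x) = q(x) = 3x^2 + x - 3 are polynomials, hence analytic at x = 0.
p(0) = 3,  q(0) = -3.
Indicial equation: r(r-1) + p(0) r + q(0) = 0, i.e. r^2 + (p(0) - 1) r + q(0) = 0, i.e. r^2 + 2 r - 3 = 0.
Discriminant: (2)^2 - 4(-3) = 16, so r = (-2 ± 4)/2.
Solving: r_1 = 1, r_2 = -3.

indicial: r^2 + 2 r - 3 = 0; roots r_1 = 1, r_2 = -3


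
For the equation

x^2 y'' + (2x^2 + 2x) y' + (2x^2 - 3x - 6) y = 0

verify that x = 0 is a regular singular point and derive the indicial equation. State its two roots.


Divide by x^2 to reach normal form y'' + P_1(x) y' + P_2(x) y = 0 with P_1(x) = 2 + 2/x and P_2(x) = 2 - 3/x - 6/x^2.
x = 0 is a singular point because the y'-coefficient 2 + 2/x has a pole at x = 0 and the y-coefficient 2 - 3/x - 6/x^2 has a pole at x = 0.
It is a regular singular point because x P_1(x) = p(x) = 2x + 2 and x^2 P_2(x) = q(x) = 2x^2 - 3x - 6 are polynomials, hence analytic at x = 0.
p(0) = 2,  q(0) = -6.
Indicial equation: r(r-1) + p(0) r + q(0) = 0, i.e. r^2 + (p(0) - 1) r + q(0) = 0, i.e. r^2 + 1 r - 6 = 0.
Discriminant: (1)^2 - 4(-6) = 25, so r = (-1 ± 5)/2.
Solving: r_1 = 2, r_2 = -3.

indicial: r^2 + 1 r - 6 = 0; roots r_1 = 2, r_2 = -3


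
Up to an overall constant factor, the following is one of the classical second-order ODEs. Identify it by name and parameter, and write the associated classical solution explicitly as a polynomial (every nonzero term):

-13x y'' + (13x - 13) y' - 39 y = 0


All three coefficients share the factor -13; dividing through by -13 gives  x y'' + (1 - x) y' + 3 y = 0.
This matches the Laguerre equation x y'' + (1 - x) y' + n y = 0 with n = 3; the polynomial solution is L_3(x).
With y = sum_k a_k x^k, matching x^k gives (k+1)k a_{k+1} + (k+1) a_{k+1} - k a_k + n a_k = 0, i.e. (k+1)^2 a_{k+1} = (k - n) a_k = (k - 3) a_k. The right side vanishes at k = 3, so the series terminates at degree 3.
Standard normalization L_n(0) = 1 gives a_0 = 1. Work upward with a_{k+1} = (k - 3) a_k / (k+1)^2:
  a_1 = (0 - 3)(1) / 1^2 = -3/1 = -3
  a_2 = (1 - 3)(-3) / 2^2 = 6/4 = 3/2
  a_3 = (2 - 3)(3/2) / 3^2 = (-3/2)/9 = -1/6
Hence L_3(x) = -x^3/6 + 3 x^2/2 - 3 x + 1.

L_3(x); series = -x^3/6 + 3 x^2/2 - 3 x + 1


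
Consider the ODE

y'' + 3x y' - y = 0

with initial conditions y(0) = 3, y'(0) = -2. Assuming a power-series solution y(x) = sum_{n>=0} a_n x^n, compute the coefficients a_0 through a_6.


Ansatz: y(x) = sum_{n>=0} a_n x^n, so y'(x) = sum_{n>=1} n a_n x^(n-1) and y''(x) = sum_{n>=2} n(n-1) a_n x^(n-2).
Substitute into P(x) y'' + Q(x) y' + R(x) y = 0 with P(x) = 1, Q(x) = 3x, R(x) = -1, and match powers of x.
Initial conditions: a_0 = 3, a_1 = -2.
Setting the coefficient of each power of x to zero and solving order by order (substituting the coefficients already found):
  x^0: 2 a_2 - a_0 = 0  ->  2 a_2 = a_0 = 3  ->  a_2 = 3/2
  x^1: 6 a_3 + 2 a_1 = 0  ->  6 a_3 = -2 a_1 = 4  ->  a_3 = 2/3
  x^2: 12 a_4 + 5 a_2 = 0  ->  12 a_4 = -5 a_2 = -15/2  ->  a_4 = -5/8
  x^3: 20 a_5 + 8 a_3 = 0  ->  20 a_5 = -8 a_3 = -16/3  ->  a_5 = -4/15
  x^4: 30 a_6 + 11 a_4 = 0  ->  30 a_6 = -11 a_4 = 55/8  ->  a_6 = 11/48
Truncated series: y(x) = 3 - 2 x + (3/2) x^2 + (2/3) x^3 - (5/8) x^4 - (4/15) x^5 + (11/48) x^6 + O(x^7).

a_0 = 3; a_1 = -2; a_2 = 3/2; a_3 = 2/3; a_4 = -5/8; a_5 = -4/15; a_6 = 11/48


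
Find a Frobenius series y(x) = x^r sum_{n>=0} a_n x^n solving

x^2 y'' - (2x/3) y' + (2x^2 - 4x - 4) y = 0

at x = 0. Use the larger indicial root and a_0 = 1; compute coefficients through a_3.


Write in Frobenius form y'' + (p(x)/x) y' + (q(x)/x^2) y = 0:
  p(x) = -2/3,  q(x) = 2x^2 - 4x - 4.
Indicial equation: r(r-1) + (-2/3) r + (-4) = 0 -> roots r_1 = 3, r_2 = -4/3.
Take r = r_1 = 3. Let y(x) = x^r sum_{n>=0} a_n x^n with a_0 = 1.
Substitute y = x^r sum a_n x^n and match x^{r+n}. The recurrence is
  D(n) a_n - 4 a_{n-1} + 2 a_{n-2} = 0,  where D(n) = (r+n)(r+n-1) + (-2/3)(r+n) + (-4).
  a_n = [4 a_{n-1} - 2 a_{n-2}] / D(n).
Since the indicial polynomial factors as (r - r_1)(r - r_2), D(n) = (r_1 + n - r_1)(r_1 + n - r_2) = n(n + 13/3).
Evaluating step by step (a_0 = 1):
  n = 1: D(1) = 1(1 + 13/3) = 16/3; numerator = 4(1) = 4; a_1 = (4)/(16/3) = 3/4
  n = 2: D(2) = 2(2 + 13/3) = 38/3; numerator = 4(3/4) - 2(1) = 1; a_2 = (1)/(38/3) = 3/38
  n = 3: D(3) = 3(3 + 13/3) = 22; numerator = 4(3/38) - 2(3/4) = -45/38; a_3 = (-45/38)/(22) = -45/836

r = 3; a_0 = 1; a_1 = 3/4; a_2 = 3/38; a_3 = -45/836


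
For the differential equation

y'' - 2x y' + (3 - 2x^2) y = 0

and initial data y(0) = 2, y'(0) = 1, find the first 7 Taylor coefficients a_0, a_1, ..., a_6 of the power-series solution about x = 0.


Ansatz: y(x) = sum_{n>=0} a_n x^n, so y'(x) = sum_{n>=1} n a_n x^(n-1) and y''(x) = sum_{n>=2} n(n-1) a_n x^(n-2).
Substitute into P(x) y'' + Q(x) y' + R(x) y = 0 with P(x) = 1, Q(x) = -2x, R(x) = 3 - 2x^2, and match powers of x.
Initial conditions: a_0 = 2, a_1 = 1.
Setting the coefficient of each power of x to zero and solving order by order (substituting the coefficients already found):
  x^0: 2 a_2 + 3 a_0 = 0  ->  2 a_2 = -3 a_0 = -6  ->  a_2 = -3
  x^1: 6 a_3 + a_1 = 0  ->  6 a_3 = -a_1 = -1  ->  a_3 = -1/6
  x^2: 12 a_4 - a_2 - 2 a_0 = 0  ->  12 a_4 = a_2 + 2 a_0 = 1  ->  a_4 = 1/12
  x^3: 20 a_5 - 3 a_3 - 2 a_1 = 0  ->  20 a_5 = 3 a_3 + 2 a_1 = 3/2  ->  a_5 = 3/40
  x^4: 30 a_6 - 5 a_4 - 2 a_2 = 0  ->  30 a_6 = 5 a_4 + 2 a_2 = -67/12  ->  a_6 = -67/360
Truncated series: y(x) = 2 + x - 3 x^2 - (1/6) x^3 + (1/12) x^4 + (3/40) x^5 - (67/360) x^6 + O(x^7).

a_0 = 2; a_1 = 1; a_2 = -3; a_3 = -1/6; a_4 = 1/12; a_5 = 3/40; a_6 = -67/360


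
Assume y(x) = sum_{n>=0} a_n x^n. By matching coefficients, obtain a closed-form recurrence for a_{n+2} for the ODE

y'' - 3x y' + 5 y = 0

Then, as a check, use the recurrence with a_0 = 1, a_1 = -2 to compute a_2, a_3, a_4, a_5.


Substitute y = sum_n a_n x^n.
y''(x) has coefficient (n+2)(n+1) a_{n+2} at x^n;
-3 x y'(x) has coefficient -3 n a_n at x^n (shift);
5 y(x) has coefficient 5 a_n at x^n.
Matching x^n: (n+2)(n+1) a_{n+2} + (-3n + 5) a_n = 0.
Thus a_{n+2} = (3n - 5) / ((n+1)(n+2)) * a_n.

Check with a_0 = 1, a_1 = -2 (apply the recurrence for n = 0, 1, 2, 3): a_0 = 1, a_1 = -2, a_2 = -5/2, a_3 = 2/3, a_4 = -5/24, a_5 = 2/15.

a_(n+2) = (3n - 5) / ((n+1)(n+2)) * a_n; check: a_0 = 1, a_1 = -2, a_2 = -5/2, a_3 = 2/3, a_4 = -5/24, a_5 = 2/15


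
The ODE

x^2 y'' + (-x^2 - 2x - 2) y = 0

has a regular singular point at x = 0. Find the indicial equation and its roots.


Divide by x^2 to reach normal form y'' + P_1(x) y' + P_2(x) y = 0 with P_1(x) = 0 and P_2(x) = -1 - 2/x - 2/x^2.
x = 0 is a singular point because the y-coefficient -1 - 2/x - 2/x^2 has a pole at x = 0.
It is a regular singular point because x P_1(x) = p(x) = 0 and x^2 P_2(x) = q(x) = -x^2 - 2x - 2 are polynomials, hence analytic at x = 0.
p(0) = 0,  q(0) = -2.
Indicial equation: r(r-1) + p(0) r + q(0) = 0, i.e. r^2 + (p(0) - 1) r + q(0) = 0, i.e. r^2 - 1 r - 2 = 0.
Discriminant: (-1)^2 - 4(-2) = 9, so r = (1 ± 3)/2.
Solving: r_1 = 2, r_2 = -1.

indicial: r^2 - 1 r - 2 = 0; roots r_1 = 2, r_2 = -1


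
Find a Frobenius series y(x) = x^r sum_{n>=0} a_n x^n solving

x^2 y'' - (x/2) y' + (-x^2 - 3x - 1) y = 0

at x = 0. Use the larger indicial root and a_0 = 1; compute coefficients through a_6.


Write in Frobenius form y'' + (p(x)/x) y' + (q(x)/x^2) y = 0:
  p(x) = -1/2,  q(x) = -x^2 - 3x - 1.
Indicial equation: r(r-1) + (-1/2) r + (-1) = 0 -> roots r_1 = 2, r_2 = -1/2.
Take r = r_1 = 2. Let y(x) = x^r sum_{n>=0} a_n x^n with a_0 = 1.
Substitute y = x^r sum a_n x^n and match x^{r+n}. The recurrence is
  D(n) a_n - 3 a_{n-1} - 1 a_{n-2} = 0,  where D(n) = (r+n)(r+n-1) + (-1/2)(r+n) + (-1).
  a_n = [3 a_{n-1} + 1 a_{n-2}] / D(n).
Since the indicial polynomial factors as (r - r_1)(r - r_2), D(n) = (r_1 + n - r_1)(r_1 + n - r_2) = n(n + 5/2).
Evaluating step by step (a_0 = 1):
  n = 1: D(1) = 1(1 + 5/2) = 7/2; numerator = 3(1) = 3; a_1 = (3)/(7/2) = 6/7
  n = 2: D(2) = 2(2 + 5/2) = 9; numerator = 3(6/7) + 1(1) = 25/7; a_2 = (25/7)/(9) = 25/63
  n = 3: D(3) = 3(3 + 5/2) = 33/2; numerator = 3(25/63) + 1(6/7) = 43/21; a_3 = (43/21)/(33/2) = 86/693
  n = 4: D(4) = 4(4 + 5/2) = 26; numerator = 3(86/693) + 1(25/63) = 533/693; a_4 = (533/693)/(26) = 41/1386
  n = 5: D(5) = 5(5 + 5/2) = 75/2; numerator = 3(41/1386) + 1(86/693) = 295/1386; a_5 = (295/1386)/(75/2) = 59/10395
  n = 6: D(6) = 6(6 + 5/2) = 51; numerator = 3(59/10395) + 1(41/1386) = 323/6930; a_6 = (323/6930)/(51) = 19/20790

r = 2; a_0 = 1; a_1 = 6/7; a_2 = 25/63; a_3 = 86/693; a_4 = 41/1386; a_5 = 59/10395; a_6 = 19/20790


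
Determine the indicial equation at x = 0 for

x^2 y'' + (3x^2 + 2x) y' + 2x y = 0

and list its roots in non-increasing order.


Divide by x^2 to reach normal form y'' + P_1(x) y' + P_2(x) y = 0 with P_1(x) = 3 + 2/x and P_2(x) = 2/x.
x = 0 is a singular point because the y'-coefficient 3 + 2/x has a pole at x = 0 and the y-coefficient 2/x has a pole at x = 0.
It is a regular singular point because x P_1(x) = p(x) = 3x + 2 and x^2 P_2(x) = q(x) = 2x are polynomials, hence analytic at x = 0.
p(0) = 2,  q(0) = 0.
Indicial equation: r(r-1) + p(0) r + q(0) = 0, i.e. r^2 + (p(0) - 1) r + q(0) = 0, i.e. r^2 + 1 r = 0.
Discriminant: (1)^2 - 4(0) = 1, so r = (-1 ± 1)/2.
Solving: r_1 = 0, r_2 = -1.

indicial: r^2 + 1 r = 0; roots r_1 = 0, r_2 = -1


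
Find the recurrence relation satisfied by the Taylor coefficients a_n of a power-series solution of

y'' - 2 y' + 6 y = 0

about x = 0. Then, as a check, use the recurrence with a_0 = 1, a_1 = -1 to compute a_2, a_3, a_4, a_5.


Substitute y = sum_n a_n x^n.
y''(x) has coefficient (n+2)(n+1) a_{n+2} at x^n;
-2 y'(x) has coefficient -2 (n+1) a_{n+1} at x^n;
6 y(x) has coefficient 6 a_n at x^n.
Matching x^n: (n+2)(n+1) a_{n+2} - 2 (n+1) a_{n+1} + 6 a_n = 0.
Thus a_{n+2} = [2 (n+1) a_{n+1} - 6 a_n] / ((n+1)(n+2)).

Check with a_0 = 1, a_1 = -1 (apply the recurrence for n = 0, 1, 2, 3): a_0 = 1, a_1 = -1, a_2 = -4, a_3 = -5/3, a_4 = 7/6, a_5 = 29/30.

a_(n+2) = [2 (n+1) a_(n+1) - 6 a_n] / ((n+1)(n+2)); check: a_0 = 1, a_1 = -1, a_2 = -4, a_3 = -5/3, a_4 = 7/6, a_5 = 29/30


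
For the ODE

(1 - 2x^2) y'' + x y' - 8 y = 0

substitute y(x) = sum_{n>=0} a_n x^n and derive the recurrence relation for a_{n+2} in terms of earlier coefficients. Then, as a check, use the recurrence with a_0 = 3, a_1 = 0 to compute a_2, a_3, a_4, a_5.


Substitute y = sum_n a_n x^n.
(1 - 2 x^2) y'' contributes (n+2)(n+1) a_{n+2} - 2 n(n-1) a_n at x^n.
x y'(x) contributes n a_n at x^n.
-8 y(x) contributes -8 a_n at x^n.
Matching x^n: (n+2)(n+1) a_{n+2} + (-2 n(n-1) + n - 8) a_n = 0.
Thus a_{n+2} = (2 n(n-1) - n + 8) / ((n+1)(n+2)) * a_n.

Check with a_0 = 3, a_1 = 0 (apply the recurrence for n = 0, 1, 2, 3): a_0 = 3, a_1 = 0, a_2 = 12, a_3 = 0, a_4 = 10, a_5 = 0.

a_(n+2) = (2 n(n-1) - n + 8) / ((n+1)(n+2)) * a_n; check: a_0 = 3, a_1 = 0, a_2 = 12, a_3 = 0, a_4 = 10, a_5 = 0


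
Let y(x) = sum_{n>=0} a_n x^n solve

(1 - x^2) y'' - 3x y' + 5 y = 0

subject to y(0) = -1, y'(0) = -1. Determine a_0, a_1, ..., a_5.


Ansatz: y(x) = sum_{n>=0} a_n x^n, so y'(x) = sum_{n>=1} n a_n x^(n-1) and y''(x) = sum_{n>=2} n(n-1) a_n x^(n-2).
Substitute into P(x) y'' + Q(x) y' + R(x) y = 0 with P(x) = 1 - x^2, Q(x) = -3x, R(x) = 5, and match powers of x.
Initial conditions: a_0 = -1, a_1 = -1.
Setting the coefficient of each power of x to zero and solving order by order (substituting the coefficients already found):
  x^0: 2 a_2 + 5 a_0 = 0  ->  2 a_2 = -5 a_0 = 5  ->  a_2 = 5/2
  x^1: 6 a_3 + 2 a_1 = 0  ->  6 a_3 = -2 a_1 = 2  ->  a_3 = 1/3
  x^2: 12 a_4 - 3 a_2 = 0  ->  12 a_4 = 3 a_2 = 15/2  ->  a_4 = 5/8
  x^3: 20 a_5 - 10 a_3 = 0  ->  20 a_5 = 10 a_3 = 10/3  ->  a_5 = 1/6
Truncated series: y(x) = -1 - x + (5/2) x^2 + (1/3) x^3 + (5/8) x^4 + (1/6) x^5 + O(x^6).

a_0 = -1; a_1 = -1; a_2 = 5/2; a_3 = 1/3; a_4 = 5/8; a_5 = 1/6


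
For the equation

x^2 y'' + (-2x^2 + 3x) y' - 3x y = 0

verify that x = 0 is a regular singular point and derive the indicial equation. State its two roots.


Divide by x^2 to reach normal form y'' + P_1(x) y' + P_2(x) y = 0 with P_1(x) = -2 + 3/x and P_2(x) = -3/x.
x = 0 is a singular point because the y'-coefficient -2 + 3/x has a pole at x = 0 and the y-coefficient -3/x has a pole at x = 0.
It is a regular singular point because x P_1(x) = p(x) = 3 - 2x and x^2 P_2(x) = q(x) = -3x are polynomials, hence analytic at x = 0.
p(0) = 3,  q(0) = 0.
Indicial equation: r(r-1) + p(0) r + q(0) = 0, i.e. r^2 + (p(0) - 1) r + q(0) = 0, i.e. r^2 + 2 r = 0.
Discriminant: (2)^2 - 4(0) = 4, so r = (-2 ± 2)/2.
Solving: r_1 = 0, r_2 = -2.

indicial: r^2 + 2 r = 0; roots r_1 = 0, r_2 = -2


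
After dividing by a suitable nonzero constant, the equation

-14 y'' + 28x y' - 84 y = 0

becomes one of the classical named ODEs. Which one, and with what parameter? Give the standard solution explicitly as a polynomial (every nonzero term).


All three coefficients share the factor -14; dividing through by -14 gives  y'' - 2x y' + 6 y = 0.
This matches the Hermite equation y'' - 2x y' + 2n y = 0 with 2n = 6, so n = 3; the polynomial solution is H_3(x).
With y = sum_k a_k x^k, matching x^k gives (k+2)(k+1) a_{k+2} = 2(k - n) a_k = 2(k - 3) a_k. The right side vanishes at k = 3, so the series with the parity of 3 terminates at degree 3.
Standard normalization: leading coefficient of H_n is 2^n, so a_3 = 2^3 = 8. Work downward with a_k = (k+1)(k+2) a_{k+2} / (2(k - n)):
  a_1 = (2)(3)(8) / (2(1 - 3)) = 48/(-4) = -12
Hence H_3(x) = 8 x^3 - 12 x.

H_3(x); series = 8 x^3 - 12 x


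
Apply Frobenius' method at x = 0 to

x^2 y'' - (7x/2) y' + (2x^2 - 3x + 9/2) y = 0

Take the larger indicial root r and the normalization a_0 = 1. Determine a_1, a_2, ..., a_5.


Write in Frobenius form y'' + (p(x)/x) y' + (q(x)/x^2) y = 0:
  p(x) = -7/2,  q(x) = 2x^2 - 3x + 9/2.
Indicial equation: r(r-1) + (-7/2) r + (9/2) = 0 -> roots r_1 = 3, r_2 = 3/2.
Take r = r_1 = 3. Let y(x) = x^r sum_{n>=0} a_n x^n with a_0 = 1.
Substitute y = x^r sum a_n x^n and match x^{r+n}. The recurrence is
  D(n) a_n - 3 a_{n-1} + 2 a_{n-2} = 0,  where D(n) = (r+n)(r+n-1) + (-7/2)(r+n) + (9/2).
  a_n = [3 a_{n-1} - 2 a_{n-2}] / D(n).
Since the indicial polynomial factors as (r - r_1)(r - r_2), D(n) = (r_1 + n - r_1)(r_1 + n - r_2) = n(n + 3/2).
Evaluating step by step (a_0 = 1):
  n = 1: D(1) = 1(1 + 3/2) = 5/2; numerator = 3(1) = 3; a_1 = (3)/(5/2) = 6/5
  n = 2: D(2) = 2(2 + 3/2) = 7; numerator = 3(6/5) - 2(1) = 8/5; a_2 = (8/5)/(7) = 8/35
  n = 3: D(3) = 3(3 + 3/2) = 27/2; numerator = 3(8/35) - 2(6/5) = -12/7; a_3 = (-12/7)/(27/2) = -8/63
  n = 4: D(4) = 4(4 + 3/2) = 22; numerator = 3(-8/63) - 2(8/35) = -88/105; a_4 = (-88/105)/(22) = -4/105
  n = 5: D(5) = 5(5 + 3/2) = 65/2; numerator = 3(-4/105) - 2(-8/63) = 44/315; a_5 = (44/315)/(65/2) = 88/20475

r = 3; a_0 = 1; a_1 = 6/5; a_2 = 8/35; a_3 = -8/63; a_4 = -4/105; a_5 = 88/20475


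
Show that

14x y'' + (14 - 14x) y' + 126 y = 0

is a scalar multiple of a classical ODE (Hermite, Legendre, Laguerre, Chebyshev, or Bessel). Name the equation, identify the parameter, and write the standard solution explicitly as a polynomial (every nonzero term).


All three coefficients share the factor 14; dividing through by 14 gives  x y'' + (1 - x) y' + 9 y = 0.
This matches the Laguerre equation x y'' + (1 - x) y' + n y = 0 with n = 9; the polynomial solution is L_9(x).
With y = sum_k a_k x^k, matching x^k gives (k+1)k a_{k+1} + (k+1) a_{k+1} - k a_k + n a_k = 0, i.e. (k+1)^2 a_{k+1} = (k - n) a_k = (k - 9) a_k. The right side vanishes at k = 9, so the series terminates at degree 9.
Standard normalization L_n(0) = 1 gives a_0 = 1. Work upward with a_{k+1} = (k - 9) a_k / (k+1)^2:
  a_1 = (0 - 9)(1) / 1^2 = -9/1 = -9
  a_2 = (1 - 9)(-9) / 2^2 = 72/4 = 18
  a_3 = (2 - 9)(18) / 3^2 = -126/9 = -14
  a_4 = (3 - 9)(-14) / 4^2 = 84/16 = 21/4
  a_5 = (4 - 9)(21/4) / 5^2 = (-105/4)/25 = -21/20
  a_6 = (5 - 9)(-21/20) / 6^2 = (21/5)/36 = 7/60
  a_7 = (6 - 9)(7/60) / 7^2 = (-7/20)/49 = -1/140
  a_8 = (7 - 9)(-1/140) / 8^2 = (1/70)/64 = 1/4480
  a_9 = (8 - 9)(1/4480) / 9^2 = (-1/4480)/81 = -1/362880
Hence L_9(x) = -x^9/362880 + x^8/4480 - x^7/140 + 7 x^6/60 - 21 x^5/20 + 21 x^4/4 - 14 x^3 + 18 x^2 - 9 x + 1.

L_9(x); series = -x^9/362880 + x^8/4480 - x^7/140 + 7 x^6/60 - 21 x^5/20 + 21 x^4/4 - 14 x^3 + 18 x^2 - 9 x + 1


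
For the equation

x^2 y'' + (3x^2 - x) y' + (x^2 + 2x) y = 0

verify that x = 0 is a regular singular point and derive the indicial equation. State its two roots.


Divide by x^2 to reach normal form y'' + P_1(x) y' + P_2(x) y = 0 with P_1(x) = 3 - 1/x and P_2(x) = 1 + 2/x.
x = 0 is a singular point because the y'-coefficient 3 - 1/x has a pole at x = 0 and the y-coefficient 1 + 2/x has a pole at x = 0.
It is a regular singular point because x P_1(x) = p(x) = 3x - 1 and x^2 P_2(x) = q(x) = x^2 + 2x are polynomials, hence analytic at x = 0.
p(0) = -1,  q(0) = 0.
Indicial equation: r(r-1) + p(0) r + q(0) = 0, i.e. r^2 + (p(0) - 1) r + q(0) = 0, i.e. r^2 - 2 r = 0.
Discriminant: (-2)^2 - 4(0) = 4, so r = (2 ± 2)/2.
Solving: r_1 = 2, r_2 = 0.

indicial: r^2 - 2 r = 0; roots r_1 = 2, r_2 = 0


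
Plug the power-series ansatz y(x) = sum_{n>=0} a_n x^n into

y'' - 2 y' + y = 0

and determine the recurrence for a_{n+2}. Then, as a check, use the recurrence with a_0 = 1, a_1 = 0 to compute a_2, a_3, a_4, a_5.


Substitute y = sum_n a_n x^n.
y''(x) has coefficient (n+2)(n+1) a_{n+2} at x^n;
-2 y'(x) has coefficient -2 (n+1) a_{n+1} at x^n;
y(x) has coefficient 1 a_n at x^n.
Matching x^n: (n+2)(n+1) a_{n+2} - 2 (n+1) a_{n+1} + 1 a_n = 0.
Thus a_{n+2} = [2 (n+1) a_{n+1} - 1 a_n] / ((n+1)(n+2)).

Check with a_0 = 1, a_1 = 0 (apply the recurrence for n = 0, 1, 2, 3): a_0 = 1, a_1 = 0, a_2 = -1/2, a_3 = -1/3, a_4 = -1/8, a_5 = -1/30.

a_(n+2) = [2 (n+1) a_(n+1) - 1 a_n] / ((n+1)(n+2)); check: a_0 = 1, a_1 = 0, a_2 = -1/2, a_3 = -1/3, a_4 = -1/8, a_5 = -1/30


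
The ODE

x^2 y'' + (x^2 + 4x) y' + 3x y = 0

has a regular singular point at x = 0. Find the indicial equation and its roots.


Divide by x^2 to reach normal form y'' + P_1(x) y' + P_2(x) y = 0 with P_1(x) = 1 + 4/x and P_2(x) = 3/x.
x = 0 is a singular point because the y'-coefficient 1 + 4/x has a pole at x = 0 and the y-coefficient 3/x has a pole at x = 0.
It is a regular singular point because x P_1(x) = p(x) = x + 4 and x^2 P_2(x) = q(x) = 3x are polynomials, hence analytic at x = 0.
p(0) = 4,  q(0) = 0.
Indicial equation: r(r-1) + p(0) r + q(0) = 0, i.e. r^2 + (p(0) - 1) r + q(0) = 0, i.e. r^2 + 3 r = 0.
Discriminant: (3)^2 - 4(0) = 9, so r = (-3 ± 3)/2.
Solving: r_1 = 0, r_2 = -3.

indicial: r^2 + 3 r = 0; roots r_1 = 0, r_2 = -3


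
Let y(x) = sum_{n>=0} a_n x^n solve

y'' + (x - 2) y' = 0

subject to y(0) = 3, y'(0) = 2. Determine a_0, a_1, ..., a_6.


Ansatz: y(x) = sum_{n>=0} a_n x^n, so y'(x) = sum_{n>=1} n a_n x^(n-1) and y''(x) = sum_{n>=2} n(n-1) a_n x^(n-2).
Substitute into P(x) y'' + Q(x) y' + R(x) y = 0 with P(x) = 1, Q(x) = x - 2, R(x) = 0, and match powers of x.
Initial conditions: a_0 = 3, a_1 = 2.
Setting the coefficient of each power of x to zero and solving order by order (substituting the coefficients already found):
  x^0: 2 a_2 - 2 a_1 = 0  ->  2 a_2 = 2 a_1 = 4  ->  a_2 = 2
  x^1: 6 a_3 - 4 a_2 + a_1 = 0  ->  6 a_3 = 4 a_2 - a_1 = 6  ->  a_3 = 1
  x^2: 12 a_4 - 6 a_3 + 2 a_2 = 0  ->  12 a_4 = 6 a_3 - 2 a_2 = 2  ->  a_4 = 1/6
  x^3: 20 a_5 - 8 a_4 + 3 a_3 = 0  ->  20 a_5 = 8 a_4 - 3 a_3 = -5/3  ->  a_5 = -1/12
  x^4: 30 a_6 - 10 a_5 + 4 a_4 = 0  ->  30 a_6 = 10 a_5 - 4 a_4 = -3/2  ->  a_6 = -1/20
Truncated series: y(x) = 3 + 2 x + 2 x^2 + x^3 + (1/6) x^4 - (1/12) x^5 - (1/20) x^6 + O(x^7).

a_0 = 3; a_1 = 2; a_2 = 2; a_3 = 1; a_4 = 1/6; a_5 = -1/12; a_6 = -1/20


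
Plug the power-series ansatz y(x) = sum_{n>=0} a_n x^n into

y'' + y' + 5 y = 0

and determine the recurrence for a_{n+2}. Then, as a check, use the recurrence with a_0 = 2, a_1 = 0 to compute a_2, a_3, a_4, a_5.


Substitute y = sum_n a_n x^n.
y''(x) has coefficient (n+2)(n+1) a_{n+2} at x^n;
y'(x) has coefficient (n+1) a_{n+1} at x^n;
5 y(x) has coefficient 5 a_n at x^n.
Matching x^n: (n+2)(n+1) a_{n+2} + (n+1) a_{n+1} + 5 a_n = 0.
Thus a_{n+2} = [-(n+1) a_{n+1} - 5 a_n] / ((n+1)(n+2)).

Check with a_0 = 2, a_1 = 0 (apply the recurrence for n = 0, 1, 2, 3): a_0 = 2, a_1 = 0, a_2 = -5, a_3 = 5/3, a_4 = 5/3, a_5 = -3/4.

a_(n+2) = [-(n+1) a_(n+1) - 5 a_n] / ((n+1)(n+2)); check: a_0 = 2, a_1 = 0, a_2 = -5, a_3 = 5/3, a_4 = 5/3, a_5 = -3/4


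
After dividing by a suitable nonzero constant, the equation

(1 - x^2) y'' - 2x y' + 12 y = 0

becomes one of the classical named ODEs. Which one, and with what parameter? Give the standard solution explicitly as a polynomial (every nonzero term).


The equation is already in a standard form:  (1 - x^2) y'' - 2x y' + 12 y = 0.
This matches the Legendre equation (1 - x^2) y'' - 2x y' + n(n+1) y = 0 (note the -2x y' term) with n(n+1) = 12, so n = 3; the polynomial solution is P_3(x).
With y = sum_k a_k x^k, matching x^k gives (k+2)(k+1) a_{k+2} = [k(k+1) - n(n+1)] a_k = (k - 3)(k + 4) a_k. The right side vanishes at k = 3, so the series with the parity of 3 terminates at degree 3.
Standard normalization (P_n(1) = 1): leading coefficient (2n)!/(2^n (n!)^2) = 720/(8*36) = 5/2, so a_3 = 5/2. Work downward with a_k = (k+1)(k+2) a_{k+2} / ((k - 3)(k + 4)):
  a_1 = (2)(3)(5/2) / ((1 - 3)(1 + 4)) = 15/(-10) = -3/2
Hence P_3(x) = 5 x^3/2 - 3 x/2.

P_3(x); series = 5 x^3/2 - 3 x/2


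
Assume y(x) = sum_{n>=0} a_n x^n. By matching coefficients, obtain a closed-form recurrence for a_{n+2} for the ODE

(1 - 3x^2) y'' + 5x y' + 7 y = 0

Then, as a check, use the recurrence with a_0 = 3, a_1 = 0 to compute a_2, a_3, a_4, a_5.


Substitute y = sum_n a_n x^n.
(1 - 3 x^2) y'' contributes (n+2)(n+1) a_{n+2} - 3 n(n-1) a_n at x^n.
5 x y'(x) contributes 5 n a_n at x^n.
7 y(x) contributes 7 a_n at x^n.
Matching x^n: (n+2)(n+1) a_{n+2} + (-3 n(n-1) + 5 n + 7) a_n = 0.
Thus a_{n+2} = (3 n(n-1) - 5 n - 7) / ((n+1)(n+2)) * a_n.

Check with a_0 = 3, a_1 = 0 (apply the recurrence for n = 0, 1, 2, 3): a_0 = 3, a_1 = 0, a_2 = -21/2, a_3 = 0, a_4 = 77/8, a_5 = 0.

a_(n+2) = (3 n(n-1) - 5 n - 7) / ((n+1)(n+2)) * a_n; check: a_0 = 3, a_1 = 0, a_2 = -21/2, a_3 = 0, a_4 = 77/8, a_5 = 0


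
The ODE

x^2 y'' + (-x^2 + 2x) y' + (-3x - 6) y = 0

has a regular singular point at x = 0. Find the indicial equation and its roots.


Divide by x^2 to reach normal form y'' + P_1(x) y' + P_2(x) y = 0 with P_1(x) = -1 + 2/x and P_2(x) = -3/x - 6/x^2.
x = 0 is a singular point because the y'-coefficient -1 + 2/x has a pole at x = 0 and the y-coefficient -3/x - 6/x^2 has a pole at x = 0.
It is a regular singular point because x P_1(x) = p(x) = 2 - x and x^2 P_2(x) = q(x) = -3x - 6 are polynomials, hence analytic at x = 0.
p(0) = 2,  q(0) = -6.
Indicial equation: r(r-1) + p(0) r + q(0) = 0, i.e. r^2 + (p(0) - 1) r + q(0) = 0, i.e. r^2 + 1 r - 6 = 0.
Discriminant: (1)^2 - 4(-6) = 25, so r = (-1 ± 5)/2.
Solving: r_1 = 2, r_2 = -3.

indicial: r^2 + 1 r - 6 = 0; roots r_1 = 2, r_2 = -3


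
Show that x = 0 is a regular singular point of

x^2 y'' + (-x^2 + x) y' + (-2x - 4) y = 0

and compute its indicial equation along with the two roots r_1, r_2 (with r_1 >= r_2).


Divide by x^2 to reach normal form y'' + P_1(x) y' + P_2(x) y = 0 with P_1(x) = -1 + 1/x and P_2(x) = -2/x - 4/x^2.
x = 0 is a singular point because the y'-coefficient -1 + 1/x has a pole at x = 0 and the y-coefficient -2/x - 4/x^2 has a pole at x = 0.
It is a regular singular point because x P_1(x) = p(x) = 1 - x and x^2 P_2(x) = q(x) = -2x - 4 are polynomials, hence analytic at x = 0.
p(0) = 1,  q(0) = -4.
Indicial equation: r(r-1) + p(0) r + q(0) = 0, i.e. r^2 + (p(0) - 1) r + q(0) = 0, i.e. r^2 - 4 = 0.
Discriminant: (0)^2 - 4(-4) = 16, so r = (0 ± 4)/2.
Solving: r_1 = 2, r_2 = -2.

indicial: r^2 - 4 = 0; roots r_1 = 2, r_2 = -2


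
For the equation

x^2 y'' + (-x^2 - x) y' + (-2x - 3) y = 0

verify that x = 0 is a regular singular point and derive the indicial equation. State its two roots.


Divide by x^2 to reach normal form y'' + P_1(x) y' + P_2(x) y = 0 with P_1(x) = -1 - 1/x and P_2(x) = -2/x - 3/x^2.
x = 0 is a singular point because the y'-coefficient -1 - 1/x has a pole at x = 0 and the y-coefficient -2/x - 3/x^2 has a pole at x = 0.
It is a regular singular point because x P_1(x) = p(x) = -x - 1 and x^2 P_2(x) = q(x) = -2x - 3 are polynomials, hence analytic at x = 0.
p(0) = -1,  q(0) = -3.
Indicial equation: r(r-1) + p(0) r + q(0) = 0, i.e. r^2 + (p(0) - 1) r + q(0) = 0, i.e. r^2 - 2 r - 3 = 0.
Discriminant: (-2)^2 - 4(-3) = 16, so r = (2 ± 4)/2.
Solving: r_1 = 3, r_2 = -1.

indicial: r^2 - 2 r - 3 = 0; roots r_1 = 3, r_2 = -1


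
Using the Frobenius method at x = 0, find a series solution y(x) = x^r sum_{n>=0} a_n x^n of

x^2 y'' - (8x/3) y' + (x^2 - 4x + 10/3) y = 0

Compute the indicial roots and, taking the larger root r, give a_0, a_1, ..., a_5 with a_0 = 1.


Write in Frobenius form y'' + (p(x)/x) y' + (q(x)/x^2) y = 0:
  p(x) = -8/3,  q(x) = x^2 - 4x + 10/3.
Indicial equation: r(r-1) + (-8/3) r + (10/3) = 0 -> roots r_1 = 2, r_2 = 5/3.
Take r = r_1 = 2. Let y(x) = x^r sum_{n>=0} a_n x^n with a_0 = 1.
Substitute y = x^r sum a_n x^n and match x^{r+n}. The recurrence is
  D(n) a_n - 4 a_{n-1} + 1 a_{n-2} = 0,  where D(n) = (r+n)(r+n-1) + (-8/3)(r+n) + (10/3).
  a_n = [4 a_{n-1} - 1 a_{n-2}] / D(n).
Since the indicial polynomial factors as (r - r_1)(r - r_2), D(n) = (r_1 + n - r_1)(r_1 + n - r_2) = n(n + 1/3).
Evaluating step by step (a_0 = 1):
  n = 1: D(1) = 1(1 + 1/3) = 4/3; numerator = 4(1) = 4; a_1 = (4)/(4/3) = 3
  n = 2: D(2) = 2(2 + 1/3) = 14/3; numerator = 4(3) - 1(1) = 11; a_2 = (11)/(14/3) = 33/14
  n = 3: D(3) = 3(3 + 1/3) = 10; numerator = 4(33/14) - 1(3) = 45/7; a_3 = (45/7)/(10) = 9/14
  n = 4: D(4) = 4(4 + 1/3) = 52/3; numerator = 4(9/14) - 1(33/14) = 3/14; a_4 = (3/14)/(52/3) = 9/728
  n = 5: D(5) = 5(5 + 1/3) = 80/3; numerator = 4(9/728) - 1(9/14) = -54/91; a_5 = (-54/91)/(80/3) = -81/3640

r = 2; a_0 = 1; a_1 = 3; a_2 = 33/14; a_3 = 9/14; a_4 = 9/728; a_5 = -81/3640
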